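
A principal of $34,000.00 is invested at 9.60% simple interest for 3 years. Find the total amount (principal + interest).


Total amount formula: A = P(1 + rt) = P + P·r·t
Interest: I = P × r × t = $34,000.00 × 0.096 × 3 = $9,792.00
A = P + I = $34,000.00 + $9,792.00 = $43,792.00

A = P + I = P(1 + rt) = $43,792.00


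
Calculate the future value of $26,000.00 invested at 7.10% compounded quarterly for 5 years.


Compound interest formula: A = P(1 + r/n)^(nt)
A = $26,000.00 × (1 + 0.071/4)^(4 × 5)
Growth factor: (1 + 0.071/4)^20 = 1.4217467
A = $26,000.00 × 1.4217467
A = $36,965.41

A = P(1 + r/n)^(nt) = $36,965.41


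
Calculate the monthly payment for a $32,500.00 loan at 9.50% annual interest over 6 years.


Loan payment formula: PMT = PV × r / (1 − (1 + r)^(−n))
Monthly rate r = 0.095/12 ≈ 0.00791667, n = 72 months
Denominator: 1 − (1 + 0.095/12)^(−72) = 0.433204
PMT = $32,500.00 × (0.095/12) / 0.433204
PMT = $593.93 per month

PMT = PV × r / (1-(1+r)^(-n)) = $593.93/month


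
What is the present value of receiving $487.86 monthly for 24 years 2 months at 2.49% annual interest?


Present value of an ordinary annuity: PV = PMT × (1 − (1 + r)^(−n)) / r
Monthly rate r = 0.0249/12 = 0.002075, n = 290
PV = $487.86 × (1 − (1 + 0.0249/12)^(−290)) / (0.0249/12)
PV = $487.86 × 217.737965
PV = $106,225.64

PV = PMT × (1-(1+r)^(-n))/r = $106,225.64


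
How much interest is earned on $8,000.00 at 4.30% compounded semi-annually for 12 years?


Compound interest earned = final amount − principal.
A = P(1 + r/n)^(nt) = $8,000.00 × (1 + 0.043/2)^(2 × 12) = $13,329.41
Interest = A − P = $13,329.41 − $8,000.00 = $5,329.41

Interest = A - P = $5,329.41


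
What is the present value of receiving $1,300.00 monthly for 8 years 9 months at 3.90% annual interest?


Present value of an ordinary annuity: PV = PMT × (1 − (1 + r)^(−n)) / r
Monthly rate r = 0.039/12 = 0.00325, n = 105
PV = $1,300.00 × (1 − (1 + 0.039/12)^(−105)) / (0.039/12)
PV = $1,300.00 × 88.838576
PV = $115,490.15

PV = PMT × (1-(1+r)^(-n))/r = $115,490.15


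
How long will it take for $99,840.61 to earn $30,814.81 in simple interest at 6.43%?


Rearrange the simple interest formula for t:
I = P × r × t  ⇒  t = I / (P × r)
t = $30,814.81 / ($99,840.61 × 0.0643)
t = 4.8

t = I/(P×r) = 4.8 years


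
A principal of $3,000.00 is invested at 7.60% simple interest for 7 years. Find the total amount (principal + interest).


Total amount formula: A = P(1 + rt) = P + P·r·t
Interest: I = P × r × t = $3,000.00 × 0.076 × 7 = $1,596.00
A = P + I = $3,000.00 + $1,596.00 = $4,596.00

A = P + I = P(1 + rt) = $4,596.00


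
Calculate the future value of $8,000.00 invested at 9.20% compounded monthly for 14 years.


Compound interest formula: A = P(1 + r/n)^(nt)
A = $8,000.00 × (1 + 0.092/12)^(12 × 14)
Growth factor: (1 + 0.092/12)^168 = 3.607762
A = $8,000.00 × 3.607762
A = $28,862.10

A = P(1 + r/n)^(nt) = $28,862.10


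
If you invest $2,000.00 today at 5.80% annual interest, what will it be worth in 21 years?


Future value formula: FV = PV × (1 + r)^t
FV = $2,000.00 × (1 + 0.058)^21
FV = $2,000.00 × 3.267375
FV = $6,534.75

FV = PV × (1 + r)^t = $6,534.75


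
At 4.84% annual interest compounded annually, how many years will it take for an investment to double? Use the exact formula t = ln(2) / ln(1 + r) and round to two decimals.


Doubling condition: (1 + r)^t = 2
Take ln of both sides: t × ln(1 + r) = ln(2)
t = ln(2) / ln(1 + r)
t = 0.693147 / 0.047265
t = 14.67

t = ln(2) / ln(1 + r) = 14.67 years


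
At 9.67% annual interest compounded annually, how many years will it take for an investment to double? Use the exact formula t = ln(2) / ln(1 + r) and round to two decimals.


Doubling condition: (1 + r)^t = 2
Take ln of both sides: t × ln(1 + r) = ln(2)
t = ln(2) / ln(1 + r)
t = 0.693147 / 0.092306
t = 7.51

t = ln(2) / ln(1 + r) = 7.51 years


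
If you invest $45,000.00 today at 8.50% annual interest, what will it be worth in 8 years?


Future value formula: FV = PV × (1 + r)^t
FV = $45,000.00 × (1 + 0.085)^8
FV = $45,000.00 × 1.92060434
FV = $86,427.20

FV = PV × (1 + r)^t = $86,427.20


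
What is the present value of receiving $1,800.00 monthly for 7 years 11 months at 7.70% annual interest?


Present value of an ordinary annuity: PV = PMT × (1 − (1 + r)^(−n)) / r
Monthly rate r = 0.077/12 ≈ 0.00641667, n = 95
PV = $1,800.00 × (1 − (1 + 0.077/12)^(−95)) / (0.077/12)
PV = $1,800.00 × 70.9656752
PV = $127,738.22

PV = PMT × (1-(1+r)^(-n))/r = $127,738.22


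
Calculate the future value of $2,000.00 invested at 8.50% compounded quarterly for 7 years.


Compound interest formula: A = P(1 + r/n)^(nt)
A = $2,000.00 × (1 + 0.085/4)^(4 × 7)
Growth factor: (1 + 0.085/4)^28 = 1.801764
A = $2,000.00 × 1.801764
A = $3,603.53

A = P(1 + r/n)^(nt) = $3,603.53


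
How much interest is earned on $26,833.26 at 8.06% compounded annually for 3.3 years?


Compound interest earned = final amount − principal.
A = P(1 + r/n)^(nt) = $26,833.26 × (1 + 0.0806/1)^(1 × 3.3) = $34,655.15
Interest = A − P = $34,655.15 − $26,833.26 = $7,821.89

Interest = A - P = $7,821.89


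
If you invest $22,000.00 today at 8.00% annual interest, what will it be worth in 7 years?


Future value formula: FV = PV × (1 + r)^t
FV = $22,000.00 × (1 + 0.08)^7
FV = $22,000.00 × 1.713824
FV = $37,704.13

FV = PV × (1 + r)^t = $37,704.13


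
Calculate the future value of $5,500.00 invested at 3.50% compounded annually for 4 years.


Compound interest formula: A = P(1 + r/n)^(nt)
A = $5,500.00 × (1 + 0.035/1)^(1 × 4)
Growth factor: (1 + 0.035/1)^4 = 1.147523
A = $5,500.00 × 1.147523
A = $6,311.38

A = P(1 + r/n)^(nt) = $6,311.38


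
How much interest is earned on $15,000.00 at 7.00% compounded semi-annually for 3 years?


Compound interest earned = final amount − principal.
A = P(1 + r/n)^(nt) = $15,000.00 × (1 + 0.07/2)^(2 × 3) = $18,438.83
Interest = A − P = $18,438.83 − $15,000.00 = $3,438.83

Interest = A - P = $3,438.83


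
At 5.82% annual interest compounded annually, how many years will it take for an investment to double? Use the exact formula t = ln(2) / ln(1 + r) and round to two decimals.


Doubling condition: (1 + r)^t = 2
Take ln of both sides: t × ln(1 + r) = ln(2)
t = ln(2) / ln(1 + r)
t = 0.693147 / 0.056569
t = 12.25

t = ln(2) / ln(1 + r) = 12.25 years


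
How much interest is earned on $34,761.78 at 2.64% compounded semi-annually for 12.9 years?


Compound interest earned = final amount − principal.
A = P(1 + r/n)^(nt) = $34,761.78 × (1 + 0.0264/2)^(2 × 12.9) = $48,757.08
Interest = A − P = $48,757.08 − $34,761.78 = $13,995.30

Interest = A - P = $13,995.30


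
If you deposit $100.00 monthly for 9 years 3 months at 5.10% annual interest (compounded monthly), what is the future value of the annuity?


Future value of an ordinary annuity: FV = PMT × ((1 + r)^n − 1) / r
Monthly rate r = 0.051/12 = 0.00425, n = 111
FV = $100.00 × ((1 + 0.051/12)^111 − 1) / (0.051/12)
FV = $100.00 × 141.457699
FV = $14,145.77

FV = PMT × ((1+r)^n - 1)/r = $14,145.77


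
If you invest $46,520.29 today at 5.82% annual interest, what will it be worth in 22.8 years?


Future value formula: FV = PV × (1 + r)^t
FV = $46,520.29 × (1 + 0.0582)^22.8
FV = $46,520.29 × 3.6319918
FV = $168,961.31

FV = PV × (1 + r)^t = $168,961.31


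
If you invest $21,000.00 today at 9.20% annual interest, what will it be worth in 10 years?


Future value formula: FV = PV × (1 + r)^t
FV = $21,000.00 × (1 + 0.092)^10
FV = $21,000.00 × 2.411162
FV = $50,634.40

FV = PV × (1 + r)^t = $50,634.40


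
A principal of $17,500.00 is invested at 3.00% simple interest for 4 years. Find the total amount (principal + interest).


Total amount formula: A = P(1 + rt) = P + P·r·t
Interest: I = P × r × t = $17,500.00 × 0.03 × 4 = $2,100.00
A = P + I = $17,500.00 + $2,100.00 = $19,600.00

A = P + I = P(1 + rt) = $19,600.00


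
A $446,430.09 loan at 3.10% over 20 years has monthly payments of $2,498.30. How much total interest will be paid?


Total paid over the life of the loan = PMT × n.
Total paid = $2,498.30 × 240 = $599,592.00
Total interest = total paid − principal = $599,592.00 − $446,430.09 = $153,161.91

Total interest = (PMT × n) - PV = $153,161.91


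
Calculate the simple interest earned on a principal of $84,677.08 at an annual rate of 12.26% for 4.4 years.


Simple interest formula: I = P × r × t
I = $84,677.08 × 0.1226 × 4.4
I = $45,678.20

I = P × r × t = $45,678.20


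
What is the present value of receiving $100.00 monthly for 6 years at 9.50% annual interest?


Present value of an ordinary annuity: PV = PMT × (1 − (1 + r)^(−n)) / r
Monthly rate r = 0.095/12 ≈ 0.00791667, n = 72
PV = $100.00 × (1 − (1 + 0.095/12)^(−72)) / (0.095/12)
PV = $100.00 × 54.720488
PV = $5,472.05

PV = PMT × (1-(1+r)^(-n))/r = $5,472.05


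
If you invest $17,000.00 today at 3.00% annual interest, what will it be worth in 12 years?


Future value formula: FV = PV × (1 + r)^t
FV = $17,000.00 × (1 + 0.03)^12
FV = $17,000.00 × 1.425761
FV = $24,237.94

FV = PV × (1 + r)^t = $24,237.94


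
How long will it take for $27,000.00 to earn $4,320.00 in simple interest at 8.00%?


Rearrange the simple interest formula for t:
I = P × r × t  ⇒  t = I / (P × r)
t = $4,320.00 / ($27,000.00 × 0.08)
t = 2

t = I/(P×r) = 2 years


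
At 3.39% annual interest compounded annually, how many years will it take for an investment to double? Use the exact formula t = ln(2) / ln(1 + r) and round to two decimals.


Doubling condition: (1 + r)^t = 2
Take ln of both sides: t × ln(1 + r) = ln(2)
t = ln(2) / ln(1 + r)
t = 0.693147 / 0.033338
t = 20.79

t = ln(2) / ln(1 + r) = 20.79 years


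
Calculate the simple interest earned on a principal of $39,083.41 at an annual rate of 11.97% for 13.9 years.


Simple interest formula: I = P × r × t
I = $39,083.41 × 0.1197 × 13.9
I = $65,028.15

I = P × r × t = $65,028.15


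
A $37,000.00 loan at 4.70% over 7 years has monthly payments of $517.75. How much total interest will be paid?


Total paid over the life of the loan = PMT × n.
Total paid = $517.75 × 84 = $43,491.00
Total interest = total paid − principal = $43,491.00 − $37,000.00 = $6,491.00

Total interest = (PMT × n) - PV = $6,491.00


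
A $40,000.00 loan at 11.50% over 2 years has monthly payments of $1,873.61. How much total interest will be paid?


Total paid over the life of the loan = PMT × n.
Total paid = $1,873.61 × 24 = $44,966.64
Total interest = total paid − principal = $44,966.64 − $40,000.00 = $4,966.64

Total interest = (PMT × n) - PV = $4,966.64


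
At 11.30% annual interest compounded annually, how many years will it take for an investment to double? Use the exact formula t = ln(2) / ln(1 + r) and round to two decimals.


Doubling condition: (1 + r)^t = 2
Take ln of both sides: t × ln(1 + r) = ln(2)
t = ln(2) / ln(1 + r)
t = 0.693147 / 0.107059
t = 6.47

t = ln(2) / ln(1 + r) = 6.47 years


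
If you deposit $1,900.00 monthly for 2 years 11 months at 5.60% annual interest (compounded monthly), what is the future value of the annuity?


Future value of an ordinary annuity: FV = PMT × ((1 + r)^n − 1) / r
Monthly rate r = 0.056/12 ≈ 0.00466667, n = 35
FV = $1,900.00 × ((1 + 0.056/12)^35 − 1) / (0.056/12)
FV = $1,900.00 × 37.924681
FV = $72,056.89

FV = PMT × ((1+r)^n - 1)/r = $72,056.89


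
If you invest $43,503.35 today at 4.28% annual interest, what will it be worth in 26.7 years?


Future value formula: FV = PV × (1 + r)^t
FV = $43,503.35 × (1 + 0.0428)^26.7
FV = $43,503.35 × 3.061733
FV = $133,195.64

FV = PV × (1 + r)^t = $133,195.64


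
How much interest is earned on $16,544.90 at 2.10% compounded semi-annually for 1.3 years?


Compound interest earned = final amount − principal.
A = P(1 + r/n)^(nt) = $16,544.90 × (1 + 0.021/2)^(2 × 1.3) = $17,000.38
Interest = A − P = $17,000.38 − $16,544.90 = $455.48

Interest = A - P = $455.48


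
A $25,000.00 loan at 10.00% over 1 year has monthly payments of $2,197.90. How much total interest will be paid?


Total paid over the life of the loan = PMT × n.
Total paid = $2,197.90 × 12 = $26,374.80
Total interest = total paid − principal = $26,374.80 − $25,000.00 = $1,374.80

Total interest = (PMT × n) - PV = $1,374.80


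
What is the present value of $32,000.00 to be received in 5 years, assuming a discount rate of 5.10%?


Present value formula: PV = FV / (1 + r)^t
PV = $32,000.00 / (1 + 0.051)^5
PV = $32,000.00 / 1.282371
PV = $24,953.78

PV = FV / (1 + r)^t = $24,953.78


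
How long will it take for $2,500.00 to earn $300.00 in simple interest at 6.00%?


Rearrange the simple interest formula for t:
I = P × r × t  ⇒  t = I / (P × r)
t = $300.00 / ($2,500.00 × 0.06)
t = 2

t = I/(P×r) = 2 years


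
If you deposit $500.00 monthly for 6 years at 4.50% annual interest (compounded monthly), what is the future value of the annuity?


Future value of an ordinary annuity: FV = PMT × ((1 + r)^n − 1) / r
Monthly rate r = 0.045/12 = 0.00375, n = 72
FV = $500.00 × ((1 + 0.045/12)^72 − 1) / (0.045/12)
FV = $500.00 × 82.480827
FV = $41,240.41

FV = PMT × ((1+r)^n - 1)/r = $41,240.41


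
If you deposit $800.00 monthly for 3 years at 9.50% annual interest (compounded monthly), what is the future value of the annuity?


Future value of an ordinary annuity: FV = PMT × ((1 + r)^n − 1) / r
Monthly rate r = 0.095/12 ≈ 0.00791667, n = 36
FV = $800.00 × ((1 + 0.095/12)^36 − 1) / (0.095/12)
FV = $800.00 × 41.465760
FV = $33,172.61

FV = PMT × ((1+r)^n - 1)/r = $33,172.61


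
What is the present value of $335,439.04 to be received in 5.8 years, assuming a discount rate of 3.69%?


Present value formula: PV = FV / (1 + r)^t
PV = $335,439.04 / (1 + 0.0369)^5.8
PV = $335,439.04 / 1.2338827
PV = $271,856.51

PV = FV / (1 + r)^t = $271,856.51


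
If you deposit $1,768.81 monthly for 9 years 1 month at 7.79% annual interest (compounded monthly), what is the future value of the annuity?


Future value of an ordinary annuity: FV = PMT × ((1 + r)^n − 1) / r
Monthly rate r = 0.0779/12 ≈ 0.00649167, n = 109
FV = $1,768.81 × ((1 + 0.0779/12)^109 − 1) / (0.0779/12)
FV = $1,768.81 × 157.812126
FV = $279,139.67

FV = PMT × ((1+r)^n - 1)/r = $279,139.67


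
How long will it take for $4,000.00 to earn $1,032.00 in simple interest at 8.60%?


Rearrange the simple interest formula for t:
I = P × r × t  ⇒  t = I / (P × r)
t = $1,032.00 / ($4,000.00 × 0.086)
t = 3

t = I/(P×r) = 3 years


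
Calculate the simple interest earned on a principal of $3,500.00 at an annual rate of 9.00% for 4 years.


Simple interest formula: I = P × r × t
I = $3,500.00 × 0.09 × 4
I = $1,260.00

I = P × r × t = $1,260.00


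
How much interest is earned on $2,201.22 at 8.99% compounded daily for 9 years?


Compound interest earned = final amount − principal.
A = P(1 + r/n)^(nt) = $2,201.22 × (1 + 0.0899/365)^(365 × 9) = $4,943.20
Interest = A − P = $4,943.20 − $2,201.22 = $2,741.98

Interest = A - P = $2,741.98


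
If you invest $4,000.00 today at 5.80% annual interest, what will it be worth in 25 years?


Future value formula: FV = PV × (1 + r)^t
FV = $4,000.00 × (1 + 0.058)^25
FV = $4,000.00 × 4.093942
FV = $16,375.77

FV = PV × (1 + r)^t = $16,375.77


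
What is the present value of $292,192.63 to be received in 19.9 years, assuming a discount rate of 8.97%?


Present value formula: PV = FV / (1 + r)^t
PV = $292,192.63 / (1 + 0.0897)^19.9
PV = $292,192.63 / 5.5259675
PV = $52,876.28

PV = FV / (1 + r)^t = $52,876.28


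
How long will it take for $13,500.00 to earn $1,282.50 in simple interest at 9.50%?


Rearrange the simple interest formula for t:
I = P × r × t  ⇒  t = I / (P × r)
t = $1,282.50 / ($13,500.00 × 0.095)
t = 1

t = I/(P×r) = 1 year


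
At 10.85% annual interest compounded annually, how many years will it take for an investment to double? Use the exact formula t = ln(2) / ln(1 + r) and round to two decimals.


Doubling condition: (1 + r)^t = 2
Take ln of both sides: t × ln(1 + r) = ln(2)
t = ln(2) / ln(1 + r)
t = 0.693147 / 0.103008
t = 6.73

t = ln(2) / ln(1 + r) = 6.73 years


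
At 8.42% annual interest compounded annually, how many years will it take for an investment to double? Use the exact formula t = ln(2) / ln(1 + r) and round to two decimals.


Doubling condition: (1 + r)^t = 2
Take ln of both sides: t × ln(1 + r) = ln(2)
t = ln(2) / ln(1 + r)
t = 0.693147 / 0.080842
t = 8.57

t = ln(2) / ln(1 + r) = 8.57 years


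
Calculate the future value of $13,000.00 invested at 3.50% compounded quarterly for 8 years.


Compound interest formula: A = P(1 + r/n)^(nt)
A = $13,000.00 × (1 + 0.035/4)^(4 × 8)
Growth factor: (1 + 0.035/4)^32 = 1.321519
A = $13,000.00 × 1.321519
A = $17,179.75

A = P(1 + r/n)^(nt) = $17,179.75


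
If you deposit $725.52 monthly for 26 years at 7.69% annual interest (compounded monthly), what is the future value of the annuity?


Future value of an ordinary annuity: FV = PMT × ((1 + r)^n − 1) / r
Monthly rate r = 0.0769/12 ≈ 0.00640833, n = 312
FV = $725.52 × ((1 + 0.0769/12)^312 − 1) / (0.0769/12)
FV = $725.52 × 988.972610
FV = $717,519.41

FV = PMT × ((1+r)^n - 1)/r = $717,519.41


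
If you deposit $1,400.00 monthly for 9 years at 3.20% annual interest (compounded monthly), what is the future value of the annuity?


Future value of an ordinary annuity: FV = PMT × ((1 + r)^n − 1) / r
Monthly rate r = 0.032/12 ≈ 0.00266667, n = 108
FV = $1,400.00 × ((1 + 0.032/12)^108 − 1) / (0.032/12)
FV = $1,400.00 × 124.967305
FV = $174,954.23

FV = PMT × ((1+r)^n - 1)/r = $174,954.23


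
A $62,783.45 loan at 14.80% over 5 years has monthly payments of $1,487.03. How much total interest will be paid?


Total paid over the life of the loan = PMT × n.
Total paid = $1,487.03 × 60 = $89,221.80
Total interest = total paid − principal = $89,221.80 − $62,783.45 = $26,438.35

Total interest = (PMT × n) - PV = $26,438.35


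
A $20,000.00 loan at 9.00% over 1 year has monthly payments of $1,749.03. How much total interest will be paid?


Total paid over the life of the loan = PMT × n.
Total paid = $1,749.03 × 12 = $20,988.36
Total interest = total paid − principal = $20,988.36 − $20,000.00 = $988.36

Total interest = (PMT × n) - PV = $988.36


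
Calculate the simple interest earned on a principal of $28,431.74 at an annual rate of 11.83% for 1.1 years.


Simple interest formula: I = P × r × t
I = $28,431.74 × 0.1183 × 1.1
I = $3,699.82

I = P × r × t = $3,699.82


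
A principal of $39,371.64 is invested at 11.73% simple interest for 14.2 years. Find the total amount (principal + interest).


Total amount formula: A = P(1 + rt) = P + P·r·t
Interest: I = P × r × t = $39,371.64 × 0.1173 × 14.2 = $65,579.77
A = P + I = $39,371.64 + $65,579.77 = $104,951.41

A = P + I = P(1 + rt) = $104,951.41


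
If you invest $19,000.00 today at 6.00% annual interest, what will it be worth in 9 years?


Future value formula: FV = PV × (1 + r)^t
FV = $19,000.00 × (1 + 0.06)^9
FV = $19,000.00 × 1.689479
FV = $32,100.10

FV = PV × (1 + r)^t = $32,100.10


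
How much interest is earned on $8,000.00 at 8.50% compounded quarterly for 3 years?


Compound interest earned = final amount − principal.
A = P(1 + r/n)^(nt) = $8,000.00 × (1 + 0.085/4)^(4 × 3) = $10,296.15
Interest = A − P = $10,296.15 − $8,000.00 = $2,296.15

Interest = A - P = $2,296.15


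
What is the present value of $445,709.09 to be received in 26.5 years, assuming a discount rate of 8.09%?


Present value formula: PV = FV / (1 + r)^t
PV = $445,709.09 / (1 + 0.0809)^26.5
PV = $445,709.09 / 7.858075
PV = $56,719.88

PV = FV / (1 + r)^t = $56,719.88


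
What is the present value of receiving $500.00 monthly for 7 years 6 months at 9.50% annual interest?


Present value of an ordinary annuity: PV = PMT × (1 − (1 + r)^(−n)) / r
Monthly rate r = 0.095/12 ≈ 0.00791667, n = 90
PV = $500.00 × (1 − (1 + 0.095/12)^(−90)) / (0.095/12)
PV = $500.00 × 64.194388
PV = $32,097.19

PV = PMT × (1-(1+r)^(-n))/r = $32,097.19


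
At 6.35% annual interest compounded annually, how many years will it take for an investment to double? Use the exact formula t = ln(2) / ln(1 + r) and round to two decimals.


Doubling condition: (1 + r)^t = 2
Take ln of both sides: t × ln(1 + r) = ln(2)
t = ln(2) / ln(1 + r)
t = 0.693147 / 0.061565
t = 11.26

t = ln(2) / ln(1 + r) = 11.26 years


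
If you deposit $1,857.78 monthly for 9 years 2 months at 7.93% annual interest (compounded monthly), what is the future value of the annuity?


Future value of an ordinary annuity: FV = PMT × ((1 + r)^n − 1) / r
Monthly rate r = 0.0793/12 ≈ 0.00660833, n = 110
FV = $1,857.78 × ((1 + 0.0793/12)^110 − 1) / (0.0793/12)
FV = $1,857.78 × 160.971192
FV = $299,049.06

FV = PMT × ((1+r)^n - 1)/r = $299,049.06


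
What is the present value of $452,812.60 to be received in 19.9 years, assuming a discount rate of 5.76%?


Present value formula: PV = FV / (1 + r)^t
PV = $452,812.60 / (1 + 0.0576)^19.9
PV = $452,812.60 / 3.0478718
PV = $148,566.81

PV = FV / (1 + r)^t = $148,566.81


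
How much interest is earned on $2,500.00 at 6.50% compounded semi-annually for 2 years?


Compound interest earned = final amount − principal.
A = P(1 + r/n)^(nt) = $2,500.00 × (1 + 0.065/2)^(2 × 2) = $2,841.19
Interest = A − P = $2,841.19 − $2,500.00 = $341.19

Interest = A - P = $341.19


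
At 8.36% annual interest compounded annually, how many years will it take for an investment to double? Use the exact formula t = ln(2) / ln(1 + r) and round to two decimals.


Doubling condition: (1 + r)^t = 2
Take ln of both sides: t × ln(1 + r) = ln(2)
t = ln(2) / ln(1 + r)
t = 0.693147 / 0.080289
t = 8.63

t = ln(2) / ln(1 + r) = 8.63 years


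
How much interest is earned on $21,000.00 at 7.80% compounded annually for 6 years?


Compound interest earned = final amount − principal.
A = P(1 + r/n)^(nt) = $21,000.00 × (1 + 0.078/1)^(1 × 6) = $32,955.80
Interest = A − P = $32,955.80 − $21,000.00 = $11,955.80

Interest = A - P = $11,955.80


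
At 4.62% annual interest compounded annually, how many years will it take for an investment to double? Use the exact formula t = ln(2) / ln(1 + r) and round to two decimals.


Doubling condition: (1 + r)^t = 2
Take ln of both sides: t × ln(1 + r) = ln(2)
t = ln(2) / ln(1 + r)
t = 0.693147 / 0.045165
t = 15.35

t = ln(2) / ln(1 + r) = 15.35 years


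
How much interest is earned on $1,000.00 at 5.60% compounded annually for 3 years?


Compound interest earned = final amount − principal.
A = P(1 + r/n)^(nt) = $1,000.00 × (1 + 0.056/1)^(1 × 3) = $1,177.58
Interest = A − P = $1,177.58 − $1,000.00 = $177.58

Interest = A - P = $177.58


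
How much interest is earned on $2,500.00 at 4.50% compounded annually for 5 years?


Compound interest earned = final amount − principal.
A = P(1 + r/n)^(nt) = $2,500.00 × (1 + 0.045/1)^(1 × 5) = $3,115.45
Interest = A − P = $3,115.45 − $2,500.00 = $615.45

Interest = A - P = $615.45


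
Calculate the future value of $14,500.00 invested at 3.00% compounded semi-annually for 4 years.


Compound interest formula: A = P(1 + r/n)^(nt)
A = $14,500.00 × (1 + 0.03/2)^(2 × 4)
Growth factor: (1 + 0.03/2)^8 = 1.1264926
A = $14,500.00 × 1.1264926
A = $16,334.14

A = P(1 + r/n)^(nt) = $16,334.14


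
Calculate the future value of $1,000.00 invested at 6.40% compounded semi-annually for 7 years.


Compound interest formula: A = P(1 + r/n)^(nt)
A = $1,000.00 × (1 + 0.064/2)^(2 × 7)
Growth factor: (1 + 0.064/2)^14 = 1.554232
A = $1,000.00 × 1.554232
A = $1,554.23

A = P(1 + r/n)^(nt) = $1,554.23


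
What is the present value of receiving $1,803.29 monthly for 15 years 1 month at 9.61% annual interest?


Present value of an ordinary annuity: PV = PMT × (1 − (1 + r)^(−n)) / r
Monthly rate r = 0.0961/12 ≈ 0.00800833, n = 181
PV = $1,803.29 × (1 − (1 + 0.0961/12)^(−181)) / (0.0961/12)
PV = $1,803.29 × 95.395071
PV = $172,024.98

PV = PMT × (1-(1+r)^(-n))/r = $172,024.98


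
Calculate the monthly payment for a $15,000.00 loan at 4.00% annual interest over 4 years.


Loan payment formula: PMT = PV × r / (1 − (1 + r)^(−n))
Monthly rate r = 0.04/12 ≈ 0.00333333, n = 48 months
Denominator: 1 − (1 + 0.04/12)^(−48) = 0.147629
PMT = $15,000.00 × (0.04/12) / 0.147629
PMT = $338.69 per month

PMT = PV × r / (1-(1+r)^(-n)) = $338.69/month


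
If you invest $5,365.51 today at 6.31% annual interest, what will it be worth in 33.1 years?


Future value formula: FV = PV × (1 + r)^t
FV = $5,365.51 × (1 + 0.0631)^33.1
FV = $5,365.51 × 7.578850
FV = $40,664.40

FV = PV × (1 + r)^t = $40,664.40


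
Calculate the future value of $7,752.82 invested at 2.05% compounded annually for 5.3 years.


Compound interest formula: A = P(1 + r/n)^(nt)
A = $7,752.82 × (1 + 0.0205/1)^(1 × 5.3)
Growth factor: (1 + 0.0205/1)^5.3 = 1.113548
A = $7,752.82 × 1.113548
A = $8,633.14

A = P(1 + r/n)^(nt) = $8,633.14


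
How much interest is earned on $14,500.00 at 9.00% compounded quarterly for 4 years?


Compound interest earned = final amount − principal.
A = P(1 + r/n)^(nt) = $14,500.00 × (1 + 0.09/4)^(4 × 4) = $20,700.51
Interest = A − P = $20,700.51 − $14,500.00 = $6,200.51

Interest = A - P = $6,200.51


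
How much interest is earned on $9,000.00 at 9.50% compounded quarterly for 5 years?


Compound interest earned = final amount − principal.
A = P(1 + r/n)^(nt) = $9,000.00 × (1 + 0.095/4)^(4 × 5) = $14,391.99
Interest = A − P = $14,391.99 − $9,000.00 = $5,391.99

Interest = A - P = $5,391.99


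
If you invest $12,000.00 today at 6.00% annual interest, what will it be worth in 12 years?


Future value formula: FV = PV × (1 + r)^t
FV = $12,000.00 × (1 + 0.06)^12
FV = $12,000.00 × 2.0121965
FV = $24,146.36

FV = PV × (1 + r)^t = $24,146.36


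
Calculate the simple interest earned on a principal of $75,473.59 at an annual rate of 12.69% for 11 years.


Simple interest formula: I = P × r × t
I = $75,473.59 × 0.1269 × 11
I = $105,353.58

I = P × r × t = $105,353.58


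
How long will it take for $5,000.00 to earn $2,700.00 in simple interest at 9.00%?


Rearrange the simple interest formula for t:
I = P × r × t  ⇒  t = I / (P × r)
t = $2,700.00 / ($5,000.00 × 0.09)
t = 6

t = I/(P×r) = 6 years


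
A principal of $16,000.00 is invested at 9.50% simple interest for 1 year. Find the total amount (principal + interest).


Total amount formula: A = P(1 + rt) = P + P·r·t
Interest: I = P × r × t = $16,000.00 × 0.095 × 1 = $1,520.00
A = P + I = $16,000.00 + $1,520.00 = $17,520.00

A = P + I = P(1 + rt) = $17,520.00


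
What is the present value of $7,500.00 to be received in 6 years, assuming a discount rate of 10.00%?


Present value formula: PV = FV / (1 + r)^t
PV = $7,500.00 / (1 + 0.1)^6
PV = $7,500.00 / 1.771561
PV = $4,233.55

PV = FV / (1 + r)^t = $4,233.55


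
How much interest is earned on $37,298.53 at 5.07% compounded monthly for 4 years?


Compound interest earned = final amount − principal.
A = P(1 + r/n)^(nt) = $37,298.53 × (1 + 0.0507/12)^(12 × 4) = $45,664.75
Interest = A − P = $45,664.75 − $37,298.53 = $8,366.22

Interest = A - P = $8,366.22


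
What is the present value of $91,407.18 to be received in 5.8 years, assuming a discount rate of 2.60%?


Present value formula: PV = FV / (1 + r)^t
PV = $91,407.18 / (1 + 0.026)^5.8
PV = $91,407.18 / 1.1605255
PV = $78,763.61

PV = FV / (1 + r)^t = $78,763.61


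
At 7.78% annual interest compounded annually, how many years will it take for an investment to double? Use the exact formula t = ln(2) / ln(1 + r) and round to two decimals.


Doubling condition: (1 + r)^t = 2
Take ln of both sides: t × ln(1 + r) = ln(2)
t = ln(2) / ln(1 + r)
t = 0.693147 / 0.074922
t = 9.25

t = ln(2) / ln(1 + r) = 9.25 years


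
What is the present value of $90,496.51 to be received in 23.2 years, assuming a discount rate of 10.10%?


Present value formula: PV = FV / (1 + r)^t
PV = $90,496.51 / (1 + 0.101)^23.2
PV = $90,496.51 / 9.321071
PV = $9,708.81

PV = FV / (1 + r)^t = $9,708.81


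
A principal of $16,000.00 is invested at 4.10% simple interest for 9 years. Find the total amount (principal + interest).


Total amount formula: A = P(1 + rt) = P + P·r·t
Interest: I = P × r × t = $16,000.00 × 0.041 × 9 = $5,904.00
A = P + I = $16,000.00 + $5,904.00 = $21,904.00

A = P + I = P(1 + rt) = $21,904.00


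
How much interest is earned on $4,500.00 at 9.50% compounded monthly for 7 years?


Compound interest earned = final amount − principal.
A = P(1 + r/n)^(nt) = $4,500.00 × (1 + 0.095/12)^(12 × 7) = $8,727.33
Interest = A − P = $8,727.33 − $4,500.00 = $4,227.33

Interest = A - P = $4,227.33


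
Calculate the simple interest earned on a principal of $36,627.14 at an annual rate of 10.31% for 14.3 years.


Simple interest formula: I = P × r × t
I = $36,627.14 × 0.1031 × 14.3
I = $54,000.49

I = P × r × t = $54,000.49


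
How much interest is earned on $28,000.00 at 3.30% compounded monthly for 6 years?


Compound interest earned = final amount − principal.
A = P(1 + r/n)^(nt) = $28,000.00 × (1 + 0.033/12)^(12 × 6) = $34,121.67
Interest = A − P = $34,121.67 − $28,000.00 = $6,121.67

Interest = A - P = $6,121.67


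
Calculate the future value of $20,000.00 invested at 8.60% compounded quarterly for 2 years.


Compound interest formula: A = P(1 + r/n)^(nt)
A = $20,000.00 × (1 + 0.086/4)^(4 × 2)
Growth factor: (1 + 0.086/4)^8 = 1.185515
A = $20,000.00 × 1.185515
A = $23,710.30

A = P(1 + r/n)^(nt) = $23,710.30


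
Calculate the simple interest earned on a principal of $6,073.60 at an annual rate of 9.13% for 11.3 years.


Simple interest formula: I = P × r × t
I = $6,073.60 × 0.0913 × 11.3
I = $6,266.07

I = P × r × t = $6,266.07


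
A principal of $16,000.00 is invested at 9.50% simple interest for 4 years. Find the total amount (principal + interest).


Total amount formula: A = P(1 + rt) = P + P·r·t
Interest: I = P × r × t = $16,000.00 × 0.095 × 4 = $6,080.00
A = P + I = $16,000.00 + $6,080.00 = $22,080.00

A = P + I = P(1 + rt) = $22,080.00


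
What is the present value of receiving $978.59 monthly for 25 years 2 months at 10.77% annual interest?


Present value of an ordinary annuity: PV = PMT × (1 − (1 + r)^(−n)) / r
Monthly rate r = 0.1077/12 = 0.008975, n = 302
PV = $978.59 × (1 − (1 + 0.1077/12)^(−302)) / (0.1077/12)
PV = $978.59 × 103.920236
PV = $101,695.30

PV = PMT × (1-(1+r)^(-n))/r = $101,695.30


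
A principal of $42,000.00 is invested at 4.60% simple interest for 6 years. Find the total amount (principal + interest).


Total amount formula: A = P(1 + rt) = P + P·r·t
Interest: I = P × r × t = $42,000.00 × 0.046 × 6 = $11,592.00
A = P + I = $42,000.00 + $11,592.00 = $53,592.00

A = P + I = P(1 + rt) = $53,592.00


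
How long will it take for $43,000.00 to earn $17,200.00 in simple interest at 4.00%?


Rearrange the simple interest formula for t:
I = P × r × t  ⇒  t = I / (P × r)
t = $17,200.00 / ($43,000.00 × 0.04)
t = 10

t = I/(P×r) = 10 years


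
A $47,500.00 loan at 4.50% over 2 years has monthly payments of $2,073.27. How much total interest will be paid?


Total paid over the life of the loan = PMT × n.
Total paid = $2,073.27 × 24 = $49,758.48
Total interest = total paid − principal = $49,758.48 − $47,500.00 = $2,258.48

Total interest = (PMT × n) - PV = $2,258.48


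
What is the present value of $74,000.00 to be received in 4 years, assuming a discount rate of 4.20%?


Present value formula: PV = FV / (1 + r)^t
PV = $74,000.00 / (1 + 0.042)^4
PV = $74,000.00 / 1.1788835
PV = $62,771.26

PV = FV / (1 + r)^t = $62,771.26


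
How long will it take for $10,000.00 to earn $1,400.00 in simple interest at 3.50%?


Rearrange the simple interest formula for t:
I = P × r × t  ⇒  t = I / (P × r)
t = $1,400.00 / ($10,000.00 × 0.035)
t = 4

t = I/(P×r) = 4 years


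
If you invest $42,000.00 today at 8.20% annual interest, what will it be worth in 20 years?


Future value formula: FV = PV × (1 + r)^t
FV = $42,000.00 × (1 + 0.082)^20
FV = $42,000.00 × 4.8366562
FV = $203,139.56

FV = PV × (1 + r)^t = $203,139.56


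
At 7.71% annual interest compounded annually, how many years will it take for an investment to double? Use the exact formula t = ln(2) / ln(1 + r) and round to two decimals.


Doubling condition: (1 + r)^t = 2
Take ln of both sides: t × ln(1 + r) = ln(2)
t = ln(2) / ln(1 + r)
t = 0.693147 / 0.074272
t = 9.33

t = ln(2) / ln(1 + r) = 9.33 years


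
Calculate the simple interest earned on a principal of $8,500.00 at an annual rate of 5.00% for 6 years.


Simple interest formula: I = P × r × t
I = $8,500.00 × 0.05 × 6
I = $2,550.00

I = P × r × t = $2,550.00


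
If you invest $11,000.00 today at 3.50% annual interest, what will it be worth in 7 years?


Future value formula: FV = PV × (1 + r)^t
FV = $11,000.00 × (1 + 0.035)^7
FV = $11,000.00 × 1.272279
FV = $13,995.07

FV = PV × (1 + r)^t = $13,995.07


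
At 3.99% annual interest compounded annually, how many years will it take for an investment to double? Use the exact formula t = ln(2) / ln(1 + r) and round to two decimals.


Doubling condition: (1 + r)^t = 2
Take ln of both sides: t × ln(1 + r) = ln(2)
t = ln(2) / ln(1 + r)
t = 0.693147 / 0.039125
t = 17.72

t = ln(2) / ln(1 + r) = 17.72 years


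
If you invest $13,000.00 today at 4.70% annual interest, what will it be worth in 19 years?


Future value formula: FV = PV × (1 + r)^t
FV = $13,000.00 × (1 + 0.047)^19
FV = $13,000.00 × 2.393244
FV = $31,112.17

FV = PV × (1 + r)^t = $31,112.17


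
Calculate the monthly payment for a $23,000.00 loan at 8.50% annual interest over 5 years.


Loan payment formula: PMT = PV × r / (1 − (1 + r)^(−n))
Monthly rate r = 0.085/12 ≈ 0.00708333, n = 60 months
Denominator: 1 − (1 + 0.085/12)^(−60) = 0.345250
PMT = $23,000.00 × (0.085/12) / 0.345250
PMT = $471.88 per month

PMT = PV × r / (1-(1+r)^(-n)) = $471.88/month


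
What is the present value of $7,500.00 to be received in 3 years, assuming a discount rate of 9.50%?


Present value formula: PV = FV / (1 + r)^t
PV = $7,500.00 / (1 + 0.095)^3
PV = $7,500.00 / 1.3129324
PV = $5,712.40

PV = FV / (1 + r)^t = $5,712.40


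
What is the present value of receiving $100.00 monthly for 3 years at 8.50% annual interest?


Present value of an ordinary annuity: PV = PMT × (1 − (1 + r)^(−n)) / r
Monthly rate r = 0.085/12 ≈ 0.00708333, n = 36
PV = $100.00 × (1 − (1 + 0.085/12)^(−36)) / (0.085/12)
PV = $100.00 × 31.678112
PV = $3,167.81

PV = PMT × (1-(1+r)^(-n))/r = $3,167.81


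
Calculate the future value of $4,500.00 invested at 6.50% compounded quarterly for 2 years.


Compound interest formula: A = P(1 + r/n)^(nt)
A = $4,500.00 × (1 + 0.065/4)^(4 × 2)
Growth factor: (1 + 0.065/4)^8 = 1.137639
A = $4,500.00 × 1.137639
A = $5,119.38

A = P(1 + r/n)^(nt) = $5,119.38


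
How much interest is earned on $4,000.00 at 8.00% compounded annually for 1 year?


Compound interest earned = final amount − principal.
A = P(1 + r/n)^(nt) = $4,000.00 × (1 + 0.08/1)^(1 × 1) = $4,320.00
Interest = A − P = $4,320.00 − $4,000.00 = $320.00

Interest = A - P = $320.00


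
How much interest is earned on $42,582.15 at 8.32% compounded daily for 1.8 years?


Compound interest earned = final amount − principal.
A = P(1 + r/n)^(nt) = $42,582.15 × (1 + 0.0832/365)^(365 × 1.8) = $49,460.68
Interest = A − P = $49,460.68 − $42,582.15 = $6,878.53

Interest = A - P = $6,878.53


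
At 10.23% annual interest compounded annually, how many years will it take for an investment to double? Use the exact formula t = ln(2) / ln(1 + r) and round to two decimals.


Doubling condition: (1 + r)^t = 2
Take ln of both sides: t × ln(1 + r) = ln(2)
t = ln(2) / ln(1 + r)
t = 0.693147 / 0.097399
t = 7.12

t = ln(2) / ln(1 + r) = 7.12 years


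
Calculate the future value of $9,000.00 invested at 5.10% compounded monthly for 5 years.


Compound interest formula: A = P(1 + r/n)^(nt)
A = $9,000.00 × (1 + 0.051/12)^(12 × 5)
Growth factor: (1 + 0.051/12)^60 = 1.2897645
A = $9,000.00 × 1.2897645
A = $11,607.88

A = P(1 + r/n)^(nt) = $11,607.88


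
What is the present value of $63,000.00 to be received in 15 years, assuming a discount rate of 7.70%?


Present value formula: PV = FV / (1 + r)^t
PV = $63,000.00 / (1 + 0.077)^15
PV = $63,000.00 / 3.042535
PV = $20,706.42

PV = FV / (1 + r)^t = $20,706.42


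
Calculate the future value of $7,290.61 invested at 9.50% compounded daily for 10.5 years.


Compound interest formula: A = P(1 + r/n)^(nt)
A = $7,290.61 × (1 + 0.095/365)^(365 × 10.5)
Growth factor: (1 + 0.095/365)^3832.5 = 2.7111427
A = $7,290.61 × 2.7111427
A = $19,765.88

A = P(1 + r/n)^(nt) = $19,765.88


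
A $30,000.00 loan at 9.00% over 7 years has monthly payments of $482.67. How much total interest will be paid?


Total paid over the life of the loan = PMT × n.
Total paid = $482.67 × 84 = $40,544.28
Total interest = total paid − principal = $40,544.28 − $30,000.00 = $10,544.28

Total interest = (PMT × n) - PV = $10,544.28


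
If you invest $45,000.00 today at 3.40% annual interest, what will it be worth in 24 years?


Future value formula: FV = PV × (1 + r)^t
FV = $45,000.00 × (1 + 0.034)^24
FV = $45,000.00 × 2.230966
FV = $100,393.47

FV = PV × (1 + r)^t = $100,393.47


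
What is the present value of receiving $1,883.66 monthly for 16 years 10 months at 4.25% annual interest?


Present value of an ordinary annuity: PV = PMT × (1 − (1 + r)^(−n)) / r
Monthly rate r = 0.0425/12 ≈ 0.00354167, n = 202
PV = $1,883.66 × (1 − (1 + 0.0425/12)^(−202)) / (0.0425/12)
PV = $1,883.66 × 144.111036
PV = $271,456.19

PV = PMT × (1-(1+r)^(-n))/r = $271,456.19


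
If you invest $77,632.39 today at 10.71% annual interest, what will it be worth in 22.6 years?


Future value formula: FV = PV × (1 + r)^t
FV = $77,632.39 × (1 + 0.1071)^22.6
FV = $77,632.39 × 9.96833965
FV = $773,866.03

FV = PV × (1 + r)^t = $773,866.03


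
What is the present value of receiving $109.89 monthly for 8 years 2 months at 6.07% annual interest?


Present value of an ordinary annuity: PV = PMT × (1 − (1 + r)^(−n)) / r
Monthly rate r = 0.0607/12 ≈ 0.00505833, n = 98
PV = $109.89 × (1 − (1 + 0.0607/12)^(−98)) / (0.0607/12)
PV = $109.89 × 77.121091
PV = $8,474.84

PV = PMT × (1-(1+r)^(-n))/r = $8,474.84


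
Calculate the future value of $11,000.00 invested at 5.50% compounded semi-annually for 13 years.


Compound interest formula: A = P(1 + r/n)^(nt)
A = $11,000.00 × (1 + 0.055/2)^(2 × 13)
Growth factor: (1 + 0.055/2)^26 = 2.0245457
A = $11,000.00 × 2.0245457
A = $22,270.00

A = P(1 + r/n)^(nt) = $22,270.00


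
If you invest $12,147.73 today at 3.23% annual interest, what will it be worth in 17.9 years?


Future value formula: FV = PV × (1 + r)^t
FV = $12,147.73 × (1 + 0.0323)^17.9
FV = $12,147.73 × 1.766551
FV = $21,459.58

FV = PV × (1 + r)^t = $21,459.58


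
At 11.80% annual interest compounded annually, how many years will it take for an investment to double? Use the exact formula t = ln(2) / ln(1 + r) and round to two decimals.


Doubling condition: (1 + r)^t = 2
Take ln of both sides: t × ln(1 + r) = ln(2)
t = ln(2) / ln(1 + r)
t = 0.693147 / 0.111541
t = 6.21

t = ln(2) / ln(1 + r) = 6.21 years
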